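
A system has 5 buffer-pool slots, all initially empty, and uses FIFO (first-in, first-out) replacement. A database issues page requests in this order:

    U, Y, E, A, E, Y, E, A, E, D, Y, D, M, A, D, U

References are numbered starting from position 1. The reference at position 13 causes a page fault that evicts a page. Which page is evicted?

U

pos 1: U -> fault, frames (U)
pos 2: Y -> fault, frames (U Y)
pos 3: E -> fault, frames (U Y E)
pos 4: A -> fault, frames (U Y E A)
pos 5: E -> hit
pos 6: Y -> hit
pos 7: E -> hit
pos 8: A -> hit
pos 9: E -> hit
pos 10: D -> fault, frames (U Y E A D)
pos 11: Y -> hit
pos 12: D -> hit
pos 13: M -> fault, evict U, frames (Y E A D M)
At position 13, page U is evicted.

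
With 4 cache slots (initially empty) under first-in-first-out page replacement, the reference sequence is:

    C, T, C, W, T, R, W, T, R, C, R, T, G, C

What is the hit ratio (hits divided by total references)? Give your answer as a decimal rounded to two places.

0.57

C → miss, frames (C)
T → miss, frames (C T)
C → hit
W → miss, frames (C T W)
T → hit
R → miss, frames (C T W R)
W → hit
T → hit
R → hit
C → hit
R → hit
T → hit
G → miss, evict C, frames (T W R G)
C → miss, evict T, frames (W R G C)
Hits: 8 of 14 references → 8/14 = 0.5714.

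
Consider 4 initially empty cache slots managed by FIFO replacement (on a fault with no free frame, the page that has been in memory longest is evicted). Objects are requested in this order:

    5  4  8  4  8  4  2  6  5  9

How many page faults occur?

7

5 → fault, frames {5}
4 → fault, frames {5,4}
8 → fault, frames {5,4,8}
4 → hit
8 → hit
4 → hit
2 → fault, frames {5,4,8,2}
6 → fault, evict 5, frames {4,8,2,6}
5 → fault, evict 4, frames {8,2,6,5}
9 → fault, evict 8, frames {2,6,5,9}
Page faults: 7.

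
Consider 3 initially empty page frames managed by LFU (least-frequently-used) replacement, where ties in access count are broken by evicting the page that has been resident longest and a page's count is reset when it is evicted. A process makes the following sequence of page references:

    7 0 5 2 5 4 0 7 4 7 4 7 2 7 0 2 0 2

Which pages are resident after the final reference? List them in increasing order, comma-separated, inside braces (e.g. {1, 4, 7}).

7 -> fault, frames {7}
0 -> fault, frames {7,0}
5 -> fault, frames {7,0,5}
2 -> fault, evict 7, frames {0,5,2}
5 -> hit
4 -> fault, evict 0, frames {5,2,4}
0 -> fault, evict 2, frames {5,4,0}
7 -> fault, evict 4, frames {5,0,7}
4 -> fault, evict 0, frames {5,7,4}
7 -> hit
4 -> hit
7 -> hit
2 -> fault, evict 5, frames {7,4,2}
7 -> hit
0 -> fault, evict 2, frames {7,4,0}
2 -> fault, evict 0, frames {7,4,2}
0 -> fault, evict 2, frames {7,4,0}
2 -> fault, evict 0, frames {7,4,2}

{2, 4, 7}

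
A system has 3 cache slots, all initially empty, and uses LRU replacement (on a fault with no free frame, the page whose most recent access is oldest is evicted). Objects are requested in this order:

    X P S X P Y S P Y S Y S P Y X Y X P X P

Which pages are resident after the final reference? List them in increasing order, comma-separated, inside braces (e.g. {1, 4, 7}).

{P, X, Y}

X -> fault, frames (X)
P -> fault, frames (X P)
S -> fault, frames (X P S)
X -> hit
P -> hit
Y -> fault, evict S, frames (X P Y)
S -> fault, evict X, frames (P Y S)
P -> hit
Y -> hit
S -> hit
Y -> hit
S -> hit
P -> hit
Y -> hit
X -> fault, evict S, frames (P Y X)
Y -> hit
X -> hit
P -> hit
X -> hit
P -> hit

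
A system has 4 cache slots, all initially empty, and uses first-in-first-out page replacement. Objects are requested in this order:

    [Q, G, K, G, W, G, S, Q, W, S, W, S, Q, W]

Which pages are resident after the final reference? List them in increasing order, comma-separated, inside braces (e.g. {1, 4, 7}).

{K, Q, S, W}

Q -> fault, frames {Q}
G -> fault, frames {Q,G}
K -> fault, frames {Q,G,K}
G -> hit
W -> fault, frames {Q,G,K,W}
G -> hit
S -> fault, evict Q, frames {G,K,W,S}
Q -> fault, evict G, frames {K,W,S,Q}
W -> hit
S -> hit
W -> hit
S -> hit
Q -> hit
W -> hit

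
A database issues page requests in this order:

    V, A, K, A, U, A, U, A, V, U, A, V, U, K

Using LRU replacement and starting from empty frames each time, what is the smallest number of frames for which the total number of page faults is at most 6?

3

f=1: 14 faults
f=2: 10 faults
f=3: 6 faults
f=4: 4 faults
Smallest f with faults ≤ 6 is 3.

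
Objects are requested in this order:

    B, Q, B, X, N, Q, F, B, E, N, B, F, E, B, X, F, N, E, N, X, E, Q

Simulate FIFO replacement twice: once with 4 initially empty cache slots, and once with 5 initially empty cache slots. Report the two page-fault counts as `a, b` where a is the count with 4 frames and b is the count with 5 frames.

4 frames: F F . F F . F F F . . . . . F . F . . . . F → 10 faults.
5 frames: F F . F F . F . F . F . . . . . . . . . . F → 8 faults.
8 < 10: adding a frame reduced faults, as is typical.

10, 8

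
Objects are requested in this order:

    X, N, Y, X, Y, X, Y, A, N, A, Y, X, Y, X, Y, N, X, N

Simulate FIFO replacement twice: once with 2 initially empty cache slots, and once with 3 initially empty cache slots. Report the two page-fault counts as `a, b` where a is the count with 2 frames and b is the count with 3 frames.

9, 6

2 frames: F F F F . . . F F . F F . . . F . . → 9 faults.
3 frames: F F F . . . . F . . . F . . . F . . → 6 faults.
6 < 9: adding a frame reduced faults, as is typical.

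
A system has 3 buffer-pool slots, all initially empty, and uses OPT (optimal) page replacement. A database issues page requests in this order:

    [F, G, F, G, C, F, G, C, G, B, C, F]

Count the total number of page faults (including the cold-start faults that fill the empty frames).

F: fault, frames {F}
G: fault, frames {F,G}
F: hit
G: hit
C: fault, frames {F,G,C}
F: hit
G: hit
C: hit
G: hit
B: fault, evict G, frames {F,C,B}
C: hit
F: hit
Page faults: 4.

4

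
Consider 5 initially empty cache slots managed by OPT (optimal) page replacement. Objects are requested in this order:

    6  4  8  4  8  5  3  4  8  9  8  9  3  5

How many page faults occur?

6 → fault, frames {6}
4 → fault, frames {6,4}
8 → fault, frames {6,4,8}
4 → hit
8 → hit
5 → fault, frames {6,4,8,5}
3 → fault, frames {6,4,8,5,3}
4 → hit
8 → hit
9 → fault, evict 4, frames {6,8,5,3,9}
8 → hit
9 → hit
3 → hit
5 → hit
Page faults: 6.

6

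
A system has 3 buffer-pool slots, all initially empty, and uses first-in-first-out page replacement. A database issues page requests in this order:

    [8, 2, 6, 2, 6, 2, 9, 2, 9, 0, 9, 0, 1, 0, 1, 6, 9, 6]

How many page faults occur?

8: miss, frames [8]
2: miss, frames [8, 2]
6: miss, frames [8, 2, 6]
2: hit
6: hit
2: hit
9: miss, evict 8, frames [2, 6, 9]
2: hit
9: hit
0: miss, evict 2, frames [6, 9, 0]
9: hit
0: hit
1: miss, evict 6, frames [9, 0, 1]
0: hit
1: hit
6: miss, evict 9, frames [0, 1, 6]
9: miss, evict 0, frames [1, 6, 9]
6: hit
Page faults: 8.

8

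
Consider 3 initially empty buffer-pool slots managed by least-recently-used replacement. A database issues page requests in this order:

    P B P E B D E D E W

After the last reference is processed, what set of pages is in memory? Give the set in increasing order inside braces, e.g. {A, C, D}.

{D, E, W}

P: miss, frames (P)
B: miss, frames (P B)
P: hit
E: miss, frames (B P E)
B: hit
D: miss, evict P, frames (E B D)
E: hit
D: hit
E: hit
W: miss, evict B, frames (D E W)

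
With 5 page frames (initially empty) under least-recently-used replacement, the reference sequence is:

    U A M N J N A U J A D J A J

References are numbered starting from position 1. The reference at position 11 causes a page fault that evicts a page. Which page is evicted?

M

pos 1: U -> fault, frames [U]
pos 2: A -> fault, frames [U, A]
pos 3: M -> fault, frames [U, A, M]
pos 4: N -> fault, frames [U, A, M, N]
pos 5: J -> fault, frames [U, A, M, N, J]
pos 6: N -> hit
pos 7: A -> hit
pos 8: U -> hit
pos 9: J -> hit
pos 10: A -> hit
pos 11: D -> fault, evict M, frames [N, U, J, A, D]
At position 11, page M is evicted.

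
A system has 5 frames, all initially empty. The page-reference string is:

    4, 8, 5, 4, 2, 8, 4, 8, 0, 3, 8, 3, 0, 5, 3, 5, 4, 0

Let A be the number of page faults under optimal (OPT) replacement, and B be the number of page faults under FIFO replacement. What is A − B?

Under OPT: F F F . F . . . F F . . . . . . . . → 6 faults.
Under FIFO: F F F . F . . . F F . . . . . . F . → 7 faults.
A − B = 6 − 7 = -1.

-1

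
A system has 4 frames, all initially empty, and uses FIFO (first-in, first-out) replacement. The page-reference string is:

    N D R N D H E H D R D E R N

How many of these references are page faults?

N -> miss, frames {N}
D -> miss, frames {N,D}
R -> miss, frames {N,D,R}
N -> hit
D -> hit
H -> miss, frames {N,D,R,H}
E -> miss, evict N, frames {D,R,H,E}
H -> hit
D -> hit
R -> hit
D -> hit
E -> hit
R -> hit
N -> miss, evict D, frames {R,H,E,N}
Page faults: 6.

6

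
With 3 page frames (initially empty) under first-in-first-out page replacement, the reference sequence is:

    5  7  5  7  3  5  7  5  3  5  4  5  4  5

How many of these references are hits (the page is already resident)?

5: miss, frames (5)
7: miss, frames (5 7)
5: hit
7: hit
3: miss, frames (5 7 3)
5: hit
7: hit
5: hit
3: hit
5: hit
4: miss, evict 5, frames (7 3 4)
5: miss, evict 7, frames (3 4 5)
4: hit
5: hit
Hits: 9.

9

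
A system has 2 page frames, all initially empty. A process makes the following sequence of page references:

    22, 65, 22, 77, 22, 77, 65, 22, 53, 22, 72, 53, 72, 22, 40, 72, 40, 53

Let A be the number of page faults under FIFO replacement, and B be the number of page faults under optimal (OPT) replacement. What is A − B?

Under FIFO: F F . F F . F . F F F F . F F F . F → 13 faults.
Under OPT: F F . F . . F . F . F . . F F . . F → 9 faults.
A − B = 13 − 9 = 4.

4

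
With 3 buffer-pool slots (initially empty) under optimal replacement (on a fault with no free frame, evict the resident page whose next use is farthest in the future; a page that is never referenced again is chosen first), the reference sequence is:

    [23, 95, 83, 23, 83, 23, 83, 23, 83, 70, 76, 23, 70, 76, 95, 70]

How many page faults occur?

6

23 -> miss, frames (23)
95 -> miss, frames (23 95)
83 -> miss, frames (23 95 83)
23 -> hit
83 -> hit
23 -> hit
83 -> hit
23 -> hit
83 -> hit
70 -> miss, evict 83, frames (23 95 70)
76 -> miss, evict 95, frames (23 70 76)
23 -> hit
70 -> hit
76 -> hit
95 -> miss, evict 76, frames (23 70 95)
70 -> hit
Page faults: 6.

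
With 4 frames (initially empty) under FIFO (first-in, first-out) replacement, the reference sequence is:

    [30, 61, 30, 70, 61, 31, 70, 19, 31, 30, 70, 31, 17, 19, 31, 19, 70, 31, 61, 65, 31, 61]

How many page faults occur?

11

30 -> miss, frames [30]
61 -> miss, frames [30, 61]
30 -> hit
70 -> miss, frames [30, 61, 70]
61 -> hit
31 -> miss, frames [30, 61, 70, 31]
70 -> hit
19 -> miss, evict 30, frames [61, 70, 31, 19]
31 -> hit
30 -> miss, evict 61, frames [70, 31, 19, 30]
70 -> hit
31 -> hit
17 -> miss, evict 70, frames [31, 19, 30, 17]
19 -> hit
31 -> hit
19 -> hit
70 -> miss, evict 31, frames [19, 30, 17, 70]
31 -> miss, evict 19, frames [30, 17, 70, 31]
61 -> miss, evict 30, frames [17, 70, 31, 61]
65 -> miss, evict 17, frames [70, 31, 61, 65]
31 -> hit
61 -> hit
Page faults: 11.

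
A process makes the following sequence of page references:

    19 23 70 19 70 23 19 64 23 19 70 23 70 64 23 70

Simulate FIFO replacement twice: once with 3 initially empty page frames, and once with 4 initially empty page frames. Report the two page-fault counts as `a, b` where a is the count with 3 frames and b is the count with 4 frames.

3 frames: F F F . . . . F . F . F F F . . → 8 faults.
4 frames: F F F . . . . F . . . . . . . . → 4 faults.
4 < 8: adding a frame reduced faults, as is typical.

8, 4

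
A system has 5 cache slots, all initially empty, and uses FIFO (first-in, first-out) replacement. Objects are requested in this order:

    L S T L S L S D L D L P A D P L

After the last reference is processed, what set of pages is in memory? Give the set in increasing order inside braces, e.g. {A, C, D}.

L → miss, frames (L)
S → miss, frames (L S)
T → miss, frames (L S T)
L → hit
S → hit
L → hit
S → hit
D → miss, frames (L S T D)
L → hit
D → hit
L → hit
P → miss, frames (L S T D P)
A → miss, evict L, frames (S T D P A)
D → hit
P → hit
L → miss, evict S, frames (T D P A L)

{A, D, L, P, T}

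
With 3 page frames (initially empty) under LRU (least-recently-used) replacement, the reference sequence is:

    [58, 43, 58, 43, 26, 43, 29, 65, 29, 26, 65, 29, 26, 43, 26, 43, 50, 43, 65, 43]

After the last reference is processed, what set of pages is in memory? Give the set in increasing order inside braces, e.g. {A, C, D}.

{43, 50, 65}

58: miss, frames [58]
43: miss, frames [58, 43]
58: hit
43: hit
26: miss, frames [58, 43, 26]
43: hit
29: miss, evict 58, frames [26, 43, 29]
65: miss, evict 26, frames [43, 29, 65]
29: hit
26: miss, evict 43, frames [65, 29, 26]
65: hit
29: hit
26: hit
43: miss, evict 65, frames [29, 26, 43]
26: hit
43: hit
50: miss, evict 29, frames [26, 43, 50]
43: hit
65: miss, evict 26, frames [50, 43, 65]
43: hit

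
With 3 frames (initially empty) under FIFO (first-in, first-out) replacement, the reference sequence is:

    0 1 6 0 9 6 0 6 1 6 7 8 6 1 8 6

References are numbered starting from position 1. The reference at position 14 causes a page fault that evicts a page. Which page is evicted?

pos 1: 0 -> fault, frames (0)
pos 2: 1 -> fault, frames (0 1)
pos 3: 6 -> fault, frames (0 1 6)
pos 4: 0 -> hit
pos 5: 9 -> fault, evict 0, frames (1 6 9)
pos 6: 6 -> hit
pos 7: 0 -> fault, evict 1, frames (6 9 0)
pos 8: 6 -> hit
pos 9: 1 -> fault, evict 6, frames (9 0 1)
pos 10: 6 -> fault, evict 9, frames (0 1 6)
pos 11: 7 -> fault, evict 0, frames (1 6 7)
pos 12: 8 -> fault, evict 1, frames (6 7 8)
pos 13: 6 -> hit
pos 14: 1 -> fault, evict 6, frames (7 8 1)
At position 14, page 6 is evicted.

6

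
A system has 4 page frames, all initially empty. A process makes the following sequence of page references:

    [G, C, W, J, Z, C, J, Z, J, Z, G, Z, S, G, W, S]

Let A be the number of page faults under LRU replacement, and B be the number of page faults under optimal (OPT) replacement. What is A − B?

Under LRU: F F F F F . . . . . F . F . F . → 8 faults.
Under OPT: F F F F F . . . . . . . F . F . → 7 faults.
A − B = 8 − 7 = 1.

1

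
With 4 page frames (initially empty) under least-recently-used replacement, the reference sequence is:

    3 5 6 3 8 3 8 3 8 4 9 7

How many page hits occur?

5

3: fault, frames {3}
5: fault, frames {3,5}
6: fault, frames {3,5,6}
3: hit
8: fault, frames {5,6,3,8}
3: hit
8: hit
3: hit
8: hit
4: fault, evict 5, frames {6,3,8,4}
9: fault, evict 6, frames {3,8,4,9}
7: fault, evict 3, frames {8,4,9,7}
Hits: 5.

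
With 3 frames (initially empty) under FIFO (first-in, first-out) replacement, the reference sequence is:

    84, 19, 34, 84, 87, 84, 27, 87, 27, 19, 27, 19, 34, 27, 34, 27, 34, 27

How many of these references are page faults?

84: miss, frames [84]
19: miss, frames [84, 19]
34: miss, frames [84, 19, 34]
84: hit
87: miss, evict 84, frames [19, 34, 87]
84: miss, evict 19, frames [34, 87, 84]
27: miss, evict 34, frames [87, 84, 27]
87: hit
27: hit
19: miss, evict 87, frames [84, 27, 19]
27: hit
19: hit
34: miss, evict 84, frames [27, 19, 34]
27: hit
34: hit
27: hit
34: hit
27: hit
Page faults: 8.

8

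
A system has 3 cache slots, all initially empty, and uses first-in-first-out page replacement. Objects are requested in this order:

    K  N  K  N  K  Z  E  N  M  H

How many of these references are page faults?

K: miss, frames [K]
N: miss, frames [K, N]
K: hit
N: hit
K: hit
Z: miss, frames [K, N, Z]
E: miss, evict K, frames [N, Z, E]
N: hit
M: miss, evict N, frames [Z, E, M]
H: miss, evict Z, frames [E, M, H]
Page faults: 6.

6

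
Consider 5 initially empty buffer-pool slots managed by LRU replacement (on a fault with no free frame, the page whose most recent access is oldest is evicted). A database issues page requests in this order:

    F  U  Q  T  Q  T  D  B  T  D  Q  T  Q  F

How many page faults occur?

7

F: fault, frames {F}
U: fault, frames {F,U}
Q: fault, frames {F,U,Q}
T: fault, frames {F,U,Q,T}
Q: hit
T: hit
D: fault, frames {F,U,Q,T,D}
B: fault, evict F, frames {U,Q,T,D,B}
T: hit
D: hit
Q: hit
T: hit
Q: hit
F: fault, evict U, frames {B,D,T,Q,F}
Page faults: 7.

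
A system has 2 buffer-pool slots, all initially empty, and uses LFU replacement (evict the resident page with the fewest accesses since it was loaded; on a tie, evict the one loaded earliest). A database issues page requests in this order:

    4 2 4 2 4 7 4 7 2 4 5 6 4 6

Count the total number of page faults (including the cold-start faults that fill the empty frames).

6

4 -> miss, frames (4)
2 -> miss, frames (4 2)
4 -> hit
2 -> hit
4 -> hit
7 -> miss, evict 2, frames (4 7)
4 -> hit
7 -> hit
2 -> miss, evict 7, frames (4 2)
4 -> hit
5 -> miss, evict 2, frames (4 5)
6 -> miss, evict 5, frames (4 6)
4 -> hit
6 -> hit
Page faults: 6.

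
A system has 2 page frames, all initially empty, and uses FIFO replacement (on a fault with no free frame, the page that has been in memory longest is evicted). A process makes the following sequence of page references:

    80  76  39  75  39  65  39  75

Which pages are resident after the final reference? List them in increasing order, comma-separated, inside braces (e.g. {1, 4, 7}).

{39, 75}

80: fault, frames (80)
76: fault, frames (80 76)
39: fault, evict 80, frames (76 39)
75: fault, evict 76, frames (39 75)
39: hit
65: fault, evict 39, frames (75 65)
39: fault, evict 75, frames (65 39)
75: fault, evict 65, frames (39 75)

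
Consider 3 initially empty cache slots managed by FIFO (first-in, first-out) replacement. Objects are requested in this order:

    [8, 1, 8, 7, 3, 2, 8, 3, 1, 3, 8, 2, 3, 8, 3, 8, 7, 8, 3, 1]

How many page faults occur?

8: fault, frames (8)
1: fault, frames (8 1)
8: hit
7: fault, frames (8 1 7)
3: fault, evict 8, frames (1 7 3)
2: fault, evict 1, frames (7 3 2)
8: fault, evict 7, frames (3 2 8)
3: hit
1: fault, evict 3, frames (2 8 1)
3: fault, evict 2, frames (8 1 3)
8: hit
2: fault, evict 8, frames (1 3 2)
3: hit
8: fault, evict 1, frames (3 2 8)
3: hit
8: hit
7: fault, evict 3, frames (2 8 7)
8: hit
3: fault, evict 2, frames (8 7 3)
1: fault, evict 8, frames (7 3 1)
Page faults: 13.

13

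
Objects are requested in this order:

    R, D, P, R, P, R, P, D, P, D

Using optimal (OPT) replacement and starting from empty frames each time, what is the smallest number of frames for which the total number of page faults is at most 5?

2

f=1: 10 faults
f=2: 4 faults
f=3: 3 faults
Smallest f with faults ≤ 5 is 2.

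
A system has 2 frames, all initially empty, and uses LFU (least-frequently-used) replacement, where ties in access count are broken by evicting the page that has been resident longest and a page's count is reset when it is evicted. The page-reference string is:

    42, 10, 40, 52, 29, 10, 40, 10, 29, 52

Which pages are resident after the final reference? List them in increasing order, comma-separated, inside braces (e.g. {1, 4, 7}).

{10, 52}

42: fault, frames (42)
10: fault, frames (42 10)
40: fault, evict 42, frames (10 40)
52: fault, evict 10, frames (40 52)
29: fault, evict 40, frames (52 29)
10: fault, evict 52, frames (29 10)
40: fault, evict 29, frames (10 40)
10: hit
29: fault, evict 40, frames (10 29)
52: fault, evict 29, frames (10 52)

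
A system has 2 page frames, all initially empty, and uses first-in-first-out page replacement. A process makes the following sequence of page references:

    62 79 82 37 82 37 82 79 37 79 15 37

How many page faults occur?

62 -> miss, frames (62)
79 -> miss, frames (62 79)
82 -> miss, evict 62, frames (79 82)
37 -> miss, evict 79, frames (82 37)
82 -> hit
37 -> hit
82 -> hit
79 -> miss, evict 82, frames (37 79)
37 -> hit
79 -> hit
15 -> miss, evict 37, frames (79 15)
37 -> miss, evict 79, frames (15 37)
Page faults: 7.

7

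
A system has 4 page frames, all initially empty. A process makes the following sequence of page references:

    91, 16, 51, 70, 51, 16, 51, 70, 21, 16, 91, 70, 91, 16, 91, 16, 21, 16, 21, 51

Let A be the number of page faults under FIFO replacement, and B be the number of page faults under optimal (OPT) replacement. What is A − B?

2

Under FIFO: F F F F . . . . F . F . . F . . . . . F → 8 faults.
Under OPT: F F F F . . . . F . . . . . . . . . . F → 6 faults.
A − B = 8 − 6 = 2.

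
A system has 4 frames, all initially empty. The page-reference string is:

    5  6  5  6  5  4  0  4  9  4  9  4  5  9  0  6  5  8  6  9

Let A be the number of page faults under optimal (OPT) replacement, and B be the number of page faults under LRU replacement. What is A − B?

Under OPT: F F . . . F F . F . . . . . . F . F . . → 7 faults.
Under LRU: F F . . . F F . F . . . . . . F . F . F → 8 faults.
A − B = 7 − 8 = -1.

-1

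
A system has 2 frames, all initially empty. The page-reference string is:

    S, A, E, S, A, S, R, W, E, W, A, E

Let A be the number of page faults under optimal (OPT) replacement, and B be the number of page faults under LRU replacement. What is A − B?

-2

Under OPT: F F F . F . F F F . F . → 8 faults.
Under LRU: F F F F F . F F F . F F → 10 faults.
A − B = 8 − 10 = -2.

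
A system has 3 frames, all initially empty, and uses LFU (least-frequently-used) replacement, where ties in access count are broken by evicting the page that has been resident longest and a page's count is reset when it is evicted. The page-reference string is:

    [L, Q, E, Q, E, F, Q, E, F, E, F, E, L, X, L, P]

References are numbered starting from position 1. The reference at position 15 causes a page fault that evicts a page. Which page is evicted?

pos 1: L -> fault, frames (L)
pos 2: Q -> fault, frames (L Q)
pos 3: E -> fault, frames (L Q E)
pos 4: Q -> hit
pos 5: E -> hit
pos 6: F -> fault, evict L, frames (Q E F)
pos 7: Q -> hit
pos 8: E -> hit
pos 9: F -> hit
pos 10: E -> hit
pos 11: F -> hit
pos 12: E -> hit
pos 13: L -> fault, evict Q, frames (E F L)
pos 14: X -> fault, evict L, frames (E F X)
pos 15: L -> fault, evict X, frames (E F L)
At position 15, page X is evicted.

X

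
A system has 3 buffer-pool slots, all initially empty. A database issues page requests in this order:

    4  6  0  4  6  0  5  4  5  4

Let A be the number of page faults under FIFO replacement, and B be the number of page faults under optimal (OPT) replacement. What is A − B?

Under FIFO: F F F . . . F F . . → 5 faults.
Under OPT: F F F . . . F . . . → 4 faults.
A − B = 5 − 4 = 1.

1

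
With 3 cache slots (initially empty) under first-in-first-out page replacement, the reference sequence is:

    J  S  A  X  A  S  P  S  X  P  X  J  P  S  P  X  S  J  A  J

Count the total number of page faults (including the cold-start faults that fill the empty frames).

9

J -> fault, frames {J}
S -> fault, frames {J,S}
A -> fault, frames {J,S,A}
X -> fault, evict J, frames {S,A,X}
A -> hit
S -> hit
P -> fault, evict S, frames {A,X,P}
S -> fault, evict A, frames {X,P,S}
X -> hit
P -> hit
X -> hit
J -> fault, evict X, frames {P,S,J}
P -> hit
S -> hit
P -> hit
X -> fault, evict P, frames {S,J,X}
S -> hit
J -> hit
A -> fault, evict S, frames {J,X,A}
J -> hit
Page faults: 9.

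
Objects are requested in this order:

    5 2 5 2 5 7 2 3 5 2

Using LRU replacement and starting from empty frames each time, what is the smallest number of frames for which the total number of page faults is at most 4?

4

f=1: 10 faults
f=2: 7 faults
f=3: 5 faults
f=4: 4 faults
Smallest f with faults ≤ 4 is 4.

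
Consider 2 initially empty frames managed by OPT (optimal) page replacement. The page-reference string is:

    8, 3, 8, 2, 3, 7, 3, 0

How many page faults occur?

5

8 -> miss, frames [8]
3 -> miss, frames [8, 3]
8 -> hit
2 -> miss, evict 8, frames [3, 2]
3 -> hit
7 -> miss, evict 2, frames [3, 7]
3 -> hit
0 -> miss, evict 7, frames [3, 0]
Page faults: 5.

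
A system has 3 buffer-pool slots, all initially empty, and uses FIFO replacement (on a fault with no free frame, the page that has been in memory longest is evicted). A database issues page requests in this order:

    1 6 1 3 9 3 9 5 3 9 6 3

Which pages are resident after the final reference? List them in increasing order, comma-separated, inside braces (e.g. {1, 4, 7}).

{3, 5, 6}

1: fault, frames [1]
6: fault, frames [1, 6]
1: hit
3: fault, frames [1, 6, 3]
9: fault, evict 1, frames [6, 3, 9]
3: hit
9: hit
5: fault, evict 6, frames [3, 9, 5]
3: hit
9: hit
6: fault, evict 3, frames [9, 5, 6]
3: fault, evict 9, frames [5, 6, 3]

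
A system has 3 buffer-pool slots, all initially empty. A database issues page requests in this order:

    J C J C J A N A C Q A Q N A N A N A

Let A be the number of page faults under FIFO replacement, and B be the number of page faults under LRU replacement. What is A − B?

-2

Under FIFO: F F . . . F F . . F . . . . . . . . → 5 faults.
Under LRU: F F . . . F F . F F . . F . . . . . → 7 faults.
A − B = 5 − 7 = -2.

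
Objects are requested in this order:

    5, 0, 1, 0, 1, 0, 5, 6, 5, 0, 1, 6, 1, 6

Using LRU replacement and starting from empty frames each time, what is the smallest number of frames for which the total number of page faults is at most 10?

f=1: 14 faults
f=2: 8 faults
f=3: 6 faults
f=4: 4 faults
Smallest f with faults ≤ 10 is 2.

2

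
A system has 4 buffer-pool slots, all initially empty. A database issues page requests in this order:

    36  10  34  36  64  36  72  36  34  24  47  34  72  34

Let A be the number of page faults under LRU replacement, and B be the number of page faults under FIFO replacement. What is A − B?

-2

Under LRU: F F F . F . F . . F F . F . → 8 faults.
Under FIFO: F F F . F . F F . F F F F . → 10 faults.
A − B = 8 − 10 = -2.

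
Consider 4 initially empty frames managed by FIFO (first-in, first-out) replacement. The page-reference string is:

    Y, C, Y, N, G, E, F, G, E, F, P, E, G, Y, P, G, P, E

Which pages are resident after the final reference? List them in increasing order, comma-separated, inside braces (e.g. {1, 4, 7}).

Y → miss, frames [Y]
C → miss, frames [Y, C]
Y → hit
N → miss, frames [Y, C, N]
G → miss, frames [Y, C, N, G]
E → miss, evict Y, frames [C, N, G, E]
F → miss, evict C, frames [N, G, E, F]
G → hit
E → hit
F → hit
P → miss, evict N, frames [G, E, F, P]
E → hit
G → hit
Y → miss, evict G, frames [E, F, P, Y]
P → hit
G → miss, evict E, frames [F, P, Y, G]
P → hit
E → miss, evict F, frames [P, Y, G, E]

{E, G, P, Y}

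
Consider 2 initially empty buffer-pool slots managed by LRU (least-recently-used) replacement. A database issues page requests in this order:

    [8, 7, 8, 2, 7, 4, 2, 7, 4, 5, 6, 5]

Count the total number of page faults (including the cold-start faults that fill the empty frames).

8 -> fault, frames [8]
7 -> fault, frames [8, 7]
8 -> hit
2 -> fault, evict 7, frames [8, 2]
7 -> fault, evict 8, frames [2, 7]
4 -> fault, evict 2, frames [7, 4]
2 -> fault, evict 7, frames [4, 2]
7 -> fault, evict 4, frames [2, 7]
4 -> fault, evict 2, frames [7, 4]
5 -> fault, evict 7, frames [4, 5]
6 -> fault, evict 4, frames [5, 6]
5 -> hit
Page faults: 10.

10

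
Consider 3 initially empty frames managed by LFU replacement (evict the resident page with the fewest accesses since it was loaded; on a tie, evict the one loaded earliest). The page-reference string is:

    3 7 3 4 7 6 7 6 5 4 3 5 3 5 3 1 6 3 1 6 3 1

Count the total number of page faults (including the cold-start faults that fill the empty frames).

3 → fault, frames (3)
7 → fault, frames (3 7)
3 → hit
4 → fault, frames (3 7 4)
7 → hit
6 → fault, evict 4, frames (3 7 6)
7 → hit
6 → hit
5 → fault, evict 3, frames (7 6 5)
4 → fault, evict 5, frames (7 6 4)
3 → fault, evict 4, frames (7 6 3)
5 → fault, evict 3, frames (7 6 5)
3 → fault, evict 5, frames (7 6 3)
5 → fault, evict 3, frames (7 6 5)
3 → fault, evict 5, frames (7 6 3)
1 → fault, evict 3, frames (7 6 1)
6 → hit
3 → fault, evict 1, frames (7 6 3)
1 → fault, evict 3, frames (7 6 1)
6 → hit
3 → fault, evict 1, frames (7 6 3)
1 → fault, evict 3, frames (7 6 1)
Page faults: 16.

16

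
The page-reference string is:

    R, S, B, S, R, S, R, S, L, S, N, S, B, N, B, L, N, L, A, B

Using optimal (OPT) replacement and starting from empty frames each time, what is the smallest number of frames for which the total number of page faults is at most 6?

4

f=1: 20 faults
f=2: 10 faults
f=3: 7 faults
f=4: 6 faults
f=5: 6 faults
f=6: 6 faults
Smallest f with faults ≤ 6 is 4.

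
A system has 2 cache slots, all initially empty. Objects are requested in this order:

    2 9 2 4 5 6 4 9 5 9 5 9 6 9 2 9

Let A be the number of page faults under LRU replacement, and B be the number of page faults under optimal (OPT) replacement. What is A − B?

1

Under LRU: F F . F F F F F F . . . F . F . → 10 faults.
Under OPT: F F . F F F . F F . . . F . F . → 9 faults.
A − B = 10 − 9 = 1.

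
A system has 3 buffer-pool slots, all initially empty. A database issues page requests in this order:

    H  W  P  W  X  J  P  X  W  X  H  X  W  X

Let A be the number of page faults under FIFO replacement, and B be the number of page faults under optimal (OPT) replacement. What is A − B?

Under FIFO: F F F . F F . . F . F F . . → 8 faults.
Under OPT: F F F . F F . . F . F . . . → 7 faults.
A − B = 8 − 7 = 1.

1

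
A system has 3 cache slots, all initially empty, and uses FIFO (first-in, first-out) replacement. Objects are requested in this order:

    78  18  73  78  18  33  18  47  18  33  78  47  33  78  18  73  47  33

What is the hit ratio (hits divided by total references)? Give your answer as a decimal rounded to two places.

78 → fault, frames (78)
18 → fault, frames (78 18)
73 → fault, frames (78 18 73)
78 → hit
18 → hit
33 → fault, evict 78, frames (18 73 33)
18 → hit
47 → fault, evict 18, frames (73 33 47)
18 → fault, evict 73, frames (33 47 18)
33 → hit
78 → fault, evict 33, frames (47 18 78)
47 → hit
33 → fault, evict 47, frames (18 78 33)
78 → hit
18 → hit
73 → fault, evict 18, frames (78 33 73)
47 → fault, evict 78, frames (33 73 47)
33 → hit
Hits: 8 of 18 references → 8/18 = 0.4444.

0.44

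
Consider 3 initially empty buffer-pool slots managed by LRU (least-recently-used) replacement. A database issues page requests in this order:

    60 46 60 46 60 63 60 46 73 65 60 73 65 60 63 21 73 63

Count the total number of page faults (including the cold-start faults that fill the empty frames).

9

60: fault, frames [60]
46: fault, frames [60, 46]
60: hit
46: hit
60: hit
63: fault, frames [46, 60, 63]
60: hit
46: hit
73: fault, evict 63, frames [60, 46, 73]
65: fault, evict 60, frames [46, 73, 65]
60: fault, evict 46, frames [73, 65, 60]
73: hit
65: hit
60: hit
63: fault, evict 73, frames [65, 60, 63]
21: fault, evict 65, frames [60, 63, 21]
73: fault, evict 60, frames [63, 21, 73]
63: hit
Page faults: 9.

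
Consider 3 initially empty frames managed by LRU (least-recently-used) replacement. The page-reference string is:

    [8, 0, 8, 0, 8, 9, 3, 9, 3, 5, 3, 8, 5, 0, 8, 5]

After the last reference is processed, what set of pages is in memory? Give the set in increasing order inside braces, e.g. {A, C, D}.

8 → fault, frames [8]
0 → fault, frames [8, 0]
8 → hit
0 → hit
8 → hit
9 → fault, frames [0, 8, 9]
3 → fault, evict 0, frames [8, 9, 3]
9 → hit
3 → hit
5 → fault, evict 8, frames [9, 3, 5]
3 → hit
8 → fault, evict 9, frames [5, 3, 8]
5 → hit
0 → fault, evict 3, frames [8, 5, 0]
8 → hit
5 → hit

{0, 5, 8}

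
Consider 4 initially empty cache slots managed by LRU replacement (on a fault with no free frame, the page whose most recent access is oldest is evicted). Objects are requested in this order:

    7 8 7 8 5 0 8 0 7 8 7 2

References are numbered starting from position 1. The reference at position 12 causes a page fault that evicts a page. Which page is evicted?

pos 1: 7: fault, frames [7]
pos 2: 8: fault, frames [7, 8]
pos 3: 7: hit
pos 4: 8: hit
pos 5: 5: fault, frames [7, 8, 5]
pos 6: 0: fault, frames [7, 8, 5, 0]
pos 7: 8: hit
pos 8: 0: hit
pos 9: 7: hit
pos 10: 8: hit
pos 11: 7: hit
pos 12: 2: fault, evict 5, frames [0, 8, 7, 2]
At position 12, page 5 is evicted.

5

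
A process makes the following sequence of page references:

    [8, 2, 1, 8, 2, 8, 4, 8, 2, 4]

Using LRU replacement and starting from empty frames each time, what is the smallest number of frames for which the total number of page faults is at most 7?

f=1: 10 faults
f=2: 8 faults
f=3: 4 faults
f=4: 4 faults
Smallest f with faults ≤ 7 is 3.

3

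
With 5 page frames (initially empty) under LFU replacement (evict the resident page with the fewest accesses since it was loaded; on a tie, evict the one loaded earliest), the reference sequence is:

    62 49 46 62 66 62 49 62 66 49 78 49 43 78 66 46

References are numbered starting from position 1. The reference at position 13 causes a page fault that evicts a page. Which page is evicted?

pos 1: 62 -> fault, frames [62]
pos 2: 49 -> fault, frames [62, 49]
pos 3: 46 -> fault, frames [62, 49, 46]
pos 4: 62 -> hit
pos 5: 66 -> fault, frames [62, 49, 46, 66]
pos 6: 62 -> hit
pos 7: 49 -> hit
pos 8: 62 -> hit
pos 9: 66 -> hit
pos 10: 49 -> hit
pos 11: 78 -> fault, frames [62, 49, 46, 66, 78]
pos 12: 49 -> hit
pos 13: 43 -> fault, evict 46, frames [62, 49, 66, 78, 43]
At position 13, page 46 is evicted.

46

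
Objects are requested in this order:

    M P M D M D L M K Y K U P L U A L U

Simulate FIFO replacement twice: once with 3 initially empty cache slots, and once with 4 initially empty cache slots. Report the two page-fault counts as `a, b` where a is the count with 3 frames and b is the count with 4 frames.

12, 10

3 frames: F F . F . . F F F F . F F F . F . F → 12 faults.
4 frames: F F . F . . F . F F . F F F . F . . → 10 faults.
10 < 12: adding a frame reduced faults, as is typical.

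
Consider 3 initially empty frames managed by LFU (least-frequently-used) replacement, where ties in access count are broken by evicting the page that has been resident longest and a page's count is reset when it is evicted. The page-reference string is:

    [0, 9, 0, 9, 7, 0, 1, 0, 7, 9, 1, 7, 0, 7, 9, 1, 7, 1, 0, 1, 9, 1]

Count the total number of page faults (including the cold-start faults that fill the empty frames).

10

0: fault, frames {0}
9: fault, frames {0,9}
0: hit
9: hit
7: fault, frames {0,9,7}
0: hit
1: fault, evict 7, frames {0,9,1}
0: hit
7: fault, evict 1, frames {0,9,7}
9: hit
1: fault, evict 7, frames {0,9,1}
7: fault, evict 1, frames {0,9,7}
0: hit
7: hit
9: hit
1: fault, evict 7, frames {0,9,1}
7: fault, evict 1, frames {0,9,7}
1: fault, evict 7, frames {0,9,1}
0: hit
1: hit
9: hit
1: hit
Page faults: 10.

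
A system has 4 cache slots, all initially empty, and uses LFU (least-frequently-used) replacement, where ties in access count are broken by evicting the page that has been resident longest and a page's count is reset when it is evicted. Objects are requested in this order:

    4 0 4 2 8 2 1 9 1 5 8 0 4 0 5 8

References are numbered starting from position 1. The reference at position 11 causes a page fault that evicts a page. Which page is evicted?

pos 1: 4 → miss, frames [4]
pos 2: 0 → miss, frames [4, 0]
pos 3: 4 → hit
pos 4: 2 → miss, frames [4, 0, 2]
pos 5: 8 → miss, frames [4, 0, 2, 8]
pos 6: 2 → hit
pos 7: 1 → miss, evict 0, frames [4, 2, 8, 1]
pos 8: 9 → miss, evict 8, frames [4, 2, 1, 9]
pos 9: 1 → hit
pos 10: 5 → miss, evict 9, frames [4, 2, 1, 5]
pos 11: 8 → miss, evict 5, frames [4, 2, 1, 8]
At position 11, page 5 is evicted.

5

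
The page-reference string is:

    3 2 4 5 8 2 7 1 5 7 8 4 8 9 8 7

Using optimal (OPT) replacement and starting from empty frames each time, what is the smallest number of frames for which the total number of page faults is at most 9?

4

f=1: 16 faults
f=2: 12 faults
f=3: 10 faults
f=4: 9 faults
f=5: 8 faults
f=6: 8 faults
f=7: 8 faults
f=8: 8 faults
Smallest f with faults ≤ 9 is 4.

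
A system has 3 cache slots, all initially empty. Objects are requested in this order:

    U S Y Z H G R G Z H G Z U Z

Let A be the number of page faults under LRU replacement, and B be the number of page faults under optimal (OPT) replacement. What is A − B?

Under LRU: F F F F F F F . F F . . F . → 10 faults.
Under OPT: F F F F F F F . . F . . F . → 9 faults.
A − B = 10 − 9 = 1.

1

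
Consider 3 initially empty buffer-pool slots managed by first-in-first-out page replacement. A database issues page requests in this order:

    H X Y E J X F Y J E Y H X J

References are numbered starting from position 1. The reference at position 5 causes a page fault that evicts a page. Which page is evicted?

pos 1: H → miss, frames {H}
pos 2: X → miss, frames {H,X}
pos 3: Y → miss, frames {H,X,Y}
pos 4: E → miss, evict H, frames {X,Y,E}
pos 5: J → miss, evict X, frames {Y,E,J}
At position 5, page X is evicted.

X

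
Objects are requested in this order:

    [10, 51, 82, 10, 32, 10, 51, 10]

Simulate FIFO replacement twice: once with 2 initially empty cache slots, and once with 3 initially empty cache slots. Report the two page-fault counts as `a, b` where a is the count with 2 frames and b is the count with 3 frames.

7, 6

2 frames: F F F F F . F F → 7 faults.
3 frames: F F F . F F F . → 6 faults.
6 < 7: adding a frame reduced faults, as is typical.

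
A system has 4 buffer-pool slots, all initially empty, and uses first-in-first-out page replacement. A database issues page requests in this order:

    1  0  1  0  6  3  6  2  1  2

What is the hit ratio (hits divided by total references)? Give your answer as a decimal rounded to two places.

0.40

1 -> fault, frames [1]
0 -> fault, frames [1, 0]
1 -> hit
0 -> hit
6 -> fault, frames [1, 0, 6]
3 -> fault, frames [1, 0, 6, 3]
6 -> hit
2 -> fault, evict 1, frames [0, 6, 3, 2]
1 -> fault, evict 0, frames [6, 3, 2, 1]
2 -> hit
Hits: 4 of 10 references → 4/10 = 0.4000.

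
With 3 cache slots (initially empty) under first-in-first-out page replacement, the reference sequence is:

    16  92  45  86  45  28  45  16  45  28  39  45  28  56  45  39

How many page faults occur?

16 -> fault, frames {16}
92 -> fault, frames {16,92}
45 -> fault, frames {16,92,45}
86 -> fault, evict 16, frames {92,45,86}
45 -> hit
28 -> fault, evict 92, frames {45,86,28}
45 -> hit
16 -> fault, evict 45, frames {86,28,16}
45 -> fault, evict 86, frames {28,16,45}
28 -> hit
39 -> fault, evict 28, frames {16,45,39}
45 -> hit
28 -> fault, evict 16, frames {45,39,28}
56 -> fault, evict 45, frames {39,28,56}
45 -> fault, evict 39, frames {28,56,45}
39 -> fault, evict 28, frames {56,45,39}
Page faults: 12.

12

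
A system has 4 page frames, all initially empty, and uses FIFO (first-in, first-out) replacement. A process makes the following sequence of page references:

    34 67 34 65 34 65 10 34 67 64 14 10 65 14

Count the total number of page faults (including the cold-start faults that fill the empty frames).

6

34 -> fault, frames [34]
67 -> fault, frames [34, 67]
34 -> hit
65 -> fault, frames [34, 67, 65]
34 -> hit
65 -> hit
10 -> fault, frames [34, 67, 65, 10]
34 -> hit
67 -> hit
64 -> fault, evict 34, frames [67, 65, 10, 64]
14 -> fault, evict 67, frames [65, 10, 64, 14]
10 -> hit
65 -> hit
14 -> hit
Page faults: 6.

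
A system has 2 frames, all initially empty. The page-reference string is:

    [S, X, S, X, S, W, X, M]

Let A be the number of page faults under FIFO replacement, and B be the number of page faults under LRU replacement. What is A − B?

Under FIFO: F F . . . F . F → 4 faults.
Under LRU: F F . . . F F F → 5 faults.
A − B = 4 − 5 = -1.

-1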